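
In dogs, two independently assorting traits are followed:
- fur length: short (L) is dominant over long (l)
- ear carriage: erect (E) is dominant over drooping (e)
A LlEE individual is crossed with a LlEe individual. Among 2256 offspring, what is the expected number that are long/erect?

Dihybrid cross LlEE × LlEe — consider each gene separately:
fur length: Ll × Ll → 1 LL, 2 Ll, 1 ll → 3 L_ : 1 ll (out of 4)
ear carriage: EE × Ee → 2 EE, 2 Ee → 4 E_ (out of 4)
Combine (counts out of 4 × 4 = 16): short/erect (L_E_) = 3×4 = 12; long/erect (llE_) = 1×4 = 4
Phenotype counts (out of 16): 12 short/erect, 4 long/erect
long/erect: 4 out of 16 → fraction 1/4
Expected count = 1/4 × 2256 = 564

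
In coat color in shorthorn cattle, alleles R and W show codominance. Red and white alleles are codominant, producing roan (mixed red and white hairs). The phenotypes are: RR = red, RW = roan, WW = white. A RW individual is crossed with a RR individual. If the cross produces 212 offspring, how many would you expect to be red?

Punnett square for RW × RR:
Offspring genotypes: 2 RR, 2 RW
Phenotype counts: 2 red, 2 roan
red: 2 out of 4 → fraction 1/2
Expected count = 1/2 × 212 = 106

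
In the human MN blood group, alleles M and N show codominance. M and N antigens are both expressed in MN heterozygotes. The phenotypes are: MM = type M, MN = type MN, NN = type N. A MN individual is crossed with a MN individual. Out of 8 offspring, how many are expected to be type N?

Punnett square for MN × MN:
Offspring genotypes: 1 MM, 2 MN, 1 NN
Phenotype counts: 1 type M, 2 type MN, 1 type N
type N: 1 out of 4 → fraction 1/4
Expected count = 1/4 × 8 = 2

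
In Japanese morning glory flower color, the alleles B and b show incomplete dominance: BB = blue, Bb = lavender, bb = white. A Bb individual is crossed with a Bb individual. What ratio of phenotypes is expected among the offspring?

Punnett square for Bb × Bb:
Offspring genotypes: 1 BB, 2 Bb, 1 bb
Phenotype counts: 1 blue, 2 lavender, 1 white
Ratio: 1 blue : 2 lavender : 1 white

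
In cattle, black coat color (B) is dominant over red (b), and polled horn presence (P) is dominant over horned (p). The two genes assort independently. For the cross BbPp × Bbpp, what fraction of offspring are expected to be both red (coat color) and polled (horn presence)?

Dihybrid cross BbPp × Bbpp — consider each gene separately:
coat color: Bb × Bb → 1 BB, 2 Bb, 1 bb → 3 B_ : 1 bb (out of 4)
horn presence: Pp × pp → 2 Pp, 2 pp → 2 P_ : 2 pp (out of 4)
Looking for: red (bb) and polled (P_)
P(red) = 1/4, P(polled) = 2/4
P(both) = 1/4 × 2/4 = 2/16 = 1/8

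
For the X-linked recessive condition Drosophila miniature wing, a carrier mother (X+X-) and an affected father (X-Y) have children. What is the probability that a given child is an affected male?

Cross: X+X- × X-Y
Offspring: 1 X+X-, 1 X+Y, 1 X-X-, 1 X-Y
Probability of an affected male: 1/4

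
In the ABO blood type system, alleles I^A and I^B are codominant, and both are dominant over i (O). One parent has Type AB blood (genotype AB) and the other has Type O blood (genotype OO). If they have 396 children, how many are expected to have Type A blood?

Cross: AB × OO
Possible offspring genotypes: 2 AO, 2 BO
Blood type counts: 2 Type A, 2 Type B
Probability of Type A: 2/4 = 1/2
Expected count = 1/2 × 396 = 198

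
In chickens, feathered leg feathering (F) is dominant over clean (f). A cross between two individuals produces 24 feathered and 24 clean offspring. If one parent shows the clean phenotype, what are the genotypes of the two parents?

Observed offspring: 24 feathered, 24 clean
The observed ratio simplifies to 1:1. One parent shows clean, so its genotype must be ff. A 1:1 offspring split requires the other parent to be heterozygous (Ff).
Parent genotypes: ff × Ff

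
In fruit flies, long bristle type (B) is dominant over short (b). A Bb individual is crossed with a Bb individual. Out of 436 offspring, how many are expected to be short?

Punnett square for Bb × Bb:
Offspring genotypes: 1 BB, 2 Bb, 1 bb
long: 3, short: 1
short: 1 out of 4 → fraction 1/4
Expected count = 1/4 × 436 = 109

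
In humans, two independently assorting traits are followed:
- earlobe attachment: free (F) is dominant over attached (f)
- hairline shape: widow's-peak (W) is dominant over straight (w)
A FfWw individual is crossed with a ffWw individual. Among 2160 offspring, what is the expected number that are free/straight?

Dihybrid cross FfWw × ffWw — consider each gene separately:
earlobe attachment: Ff × ff → 2 Ff, 2 ff → 2 F_ : 2 ff (out of 4)
hairline shape: Ww × Ww → 1 WW, 2 Ww, 1 ww → 3 W_ : 1 ww (out of 4)
Combine (counts out of 4 × 4 = 16): free/widow's-peak (F_W_) = 2×3 = 6; free/straight (F_ww) = 2×1 = 2; attached/widow's-peak (ffW_) = 2×3 = 6; attached/straight (ffww) = 2×1 = 2
Phenotype counts (out of 16): 6 free/widow's-peak, 2 free/straight, 6 attached/widow's-peak, 2 attached/straight
free/straight: 2 out of 16 → fraction 1/8
Expected count = 1/8 × 2160 = 270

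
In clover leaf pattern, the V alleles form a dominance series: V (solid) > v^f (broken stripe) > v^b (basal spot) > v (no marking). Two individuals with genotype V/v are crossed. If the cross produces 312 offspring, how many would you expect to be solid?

Cross: V/v × V/v
Allele dominance: V > v^f > v^b > v
Offspring genotypes: 1 V/V, 2 V/v, 1 v/v
Phenotype counts: 3 solid, 1 unmarked
solid: 3 out of 4 → fraction 3/4
Expected count = 3/4 × 312 = 234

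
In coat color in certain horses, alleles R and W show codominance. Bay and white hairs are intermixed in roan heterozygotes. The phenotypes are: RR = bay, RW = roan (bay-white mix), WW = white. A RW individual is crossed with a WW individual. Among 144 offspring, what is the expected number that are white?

Punnett square for RW × WW:
Offspring genotypes: 2 RW, 2 WW
Phenotype counts: 2 roan (bay-white mix), 2 white
white: 2 out of 4 → fraction 1/2
Expected count = 1/2 × 144 = 72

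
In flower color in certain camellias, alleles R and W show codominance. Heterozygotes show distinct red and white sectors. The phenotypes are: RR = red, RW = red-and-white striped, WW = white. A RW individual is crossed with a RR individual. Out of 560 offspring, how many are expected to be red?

Punnett square for RW × RR:
Offspring genotypes: 2 RR, 2 RW
Phenotype counts: 2 red, 2 red-and-white striped
red: 2 out of 4 → fraction 1/2
Expected count = 1/2 × 560 = 280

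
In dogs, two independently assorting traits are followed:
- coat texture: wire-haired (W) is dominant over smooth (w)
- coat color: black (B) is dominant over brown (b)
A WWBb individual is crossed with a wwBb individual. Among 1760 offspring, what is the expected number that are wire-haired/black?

Dihybrid cross WWBb × wwBb — consider each gene separately:
coat texture: WW × ww → 4 Ww → 4 W_ (out of 4)
coat color: Bb × Bb → 1 BB, 2 Bb, 1 bb → 3 B_ : 1 bb (out of 4)
Combine (counts out of 4 × 4 = 16): wire-haired/black (W_B_) = 4×3 = 12; wire-haired/brown (W_bb) = 4×1 = 4
Phenotype counts (out of 16): 12 wire-haired/black, 4 wire-haired/brown
wire-haired/black: 12 out of 16 → fraction 3/4
Expected count = 3/4 × 1760 = 1320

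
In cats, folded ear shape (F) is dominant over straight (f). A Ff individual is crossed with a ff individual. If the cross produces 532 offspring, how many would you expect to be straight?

Punnett square for Ff × ff:
Offspring genotypes: 2 Ff, 2 ff
folded: 2, straight: 2
straight: 2 out of 4 → fraction 1/2
Expected count = 1/2 × 532 = 266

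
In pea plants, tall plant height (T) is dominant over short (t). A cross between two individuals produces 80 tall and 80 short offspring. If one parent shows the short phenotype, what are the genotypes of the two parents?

Observed offspring: 80 tall, 80 short
The observed ratio simplifies to 1:1. One parent shows short, so its genotype must be tt. A 1:1 offspring split requires the other parent to be heterozygous (Tt).
Parent genotypes: tt × Tt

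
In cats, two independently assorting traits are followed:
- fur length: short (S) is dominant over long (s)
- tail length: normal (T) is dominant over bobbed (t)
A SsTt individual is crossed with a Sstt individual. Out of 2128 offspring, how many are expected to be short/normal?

Dihybrid cross SsTt × Sstt — consider each gene separately:
fur length: Ss × Ss → 1 SS, 2 Ss, 1 ss → 3 S_ : 1 ss (out of 4)
tail length: Tt × tt → 2 Tt, 2 tt → 2 T_ : 2 tt (out of 4)
Combine (counts out of 4 × 4 = 16): short/normal (S_T_) = 3×2 = 6; short/bobbed (S_tt) = 3×2 = 6; long/normal (ssT_) = 1×2 = 2; long/bobbed (sstt) = 1×2 = 2
Phenotype counts (out of 16): 6 short/normal, 6 short/bobbed, 2 long/normal, 2 long/bobbed
short/normal: 6 out of 16 → fraction 3/8
Expected count = 3/8 × 2128 = 798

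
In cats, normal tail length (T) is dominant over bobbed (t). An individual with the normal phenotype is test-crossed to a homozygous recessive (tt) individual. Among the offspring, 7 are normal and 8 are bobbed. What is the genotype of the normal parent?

Test cross: ? × tt
Offspring: 7 normal, 8 bobbed — approximately 1:1.
A 1:1 ratio in a test cross indicates the unknown parent is heterozygous (Tt).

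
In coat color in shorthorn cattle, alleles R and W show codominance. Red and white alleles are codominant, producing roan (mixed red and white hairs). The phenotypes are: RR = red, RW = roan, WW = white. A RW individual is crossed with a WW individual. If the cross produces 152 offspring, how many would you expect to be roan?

Punnett square for RW × WW:
Offspring genotypes: 2 RW, 2 WW
Phenotype counts: 2 roan, 2 white
roan: 2 out of 4 → fraction 1/2
Expected count = 1/2 × 152 = 76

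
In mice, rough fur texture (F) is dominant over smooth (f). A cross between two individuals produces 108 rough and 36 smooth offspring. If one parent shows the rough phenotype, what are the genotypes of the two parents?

Observed offspring: 108 rough, 36 smooth
The observed ratio simplifies to 3:1. Smooth (ff) offspring appear, so each parent must contribute one f allele. The parent stated to show rough carries F, so it is Ff. The other parent is then either Ff or ff: Ff × ff would give a 1:1 split, whereas Ff × Ff gives 3:1 — matching the data. So both parents are heterozygous (Ff × Ff).
Parent genotypes: Ff × Ff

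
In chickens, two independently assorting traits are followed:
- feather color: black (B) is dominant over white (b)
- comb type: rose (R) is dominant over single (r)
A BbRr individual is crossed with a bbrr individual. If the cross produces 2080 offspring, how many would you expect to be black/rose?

Dihybrid cross BbRr × bbrr — consider each gene separately:
feather color: Bb × bb → 2 Bb, 2 bb → 2 B_ : 2 bb (out of 4)
comb type: Rr × rr → 2 Rr, 2 rr → 2 R_ : 2 rr (out of 4)
Combine (counts out of 4 × 4 = 16): black/rose (B_R_) = 2×2 = 4; black/single (B_rr) = 2×2 = 4; white/rose (bbR_) = 2×2 = 4; white/single (bbrr) = 2×2 = 4
Phenotype counts (out of 16): 4 black/rose, 4 black/single, 4 white/rose, 4 white/single
black/rose: 4 out of 16 → fraction 1/4
Expected count = 1/4 × 2080 = 520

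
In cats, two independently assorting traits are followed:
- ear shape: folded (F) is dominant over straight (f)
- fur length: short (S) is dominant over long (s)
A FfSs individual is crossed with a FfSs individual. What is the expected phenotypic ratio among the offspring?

Dihybrid cross FfSs × FfSs — consider each gene separately:
ear shape: Ff × Ff → 1 FF, 2 Ff, 1 ff → 3 F_ : 1 ff (out of 4)
fur length: Ss × Ss → 1 SS, 2 Ss, 1 ss → 3 S_ : 1 ss (out of 4)
Combine (counts out of 4 × 4 = 16): folded/short (F_S_) = 3×3 = 9; folded/long (F_ss) = 3×1 = 3; straight/short (ffS_) = 1×3 = 3; straight/long (ffss) = 1×1 = 1
Phenotype counts (out of 16): 9 folded/short, 3 folded/long, 3 straight/short, 1 straight/long
Ratio: 9 folded/short : 3 folded/long : 3 straight/short : 1 straight/long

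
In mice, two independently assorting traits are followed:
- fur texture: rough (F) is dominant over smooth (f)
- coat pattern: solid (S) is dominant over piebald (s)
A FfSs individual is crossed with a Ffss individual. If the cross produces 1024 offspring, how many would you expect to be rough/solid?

Dihybrid cross FfSs × Ffss — consider each gene separately:
fur texture: Ff × Ff → 1 FF, 2 Ff, 1 ff → 3 F_ : 1 ff (out of 4)
coat pattern: Ss × ss → 2 Ss, 2 ss → 2 S_ : 2 ss (out of 4)
Combine (counts out of 4 × 4 = 16): rough/solid (F_S_) = 3×2 = 6; rough/piebald (F_ss) = 3×2 = 6; smooth/solid (ffS_) = 1×2 = 2; smooth/piebald (ffss) = 1×2 = 2
Phenotype counts (out of 16): 6 rough/solid, 6 rough/piebald, 2 smooth/solid, 2 smooth/piebald
rough/solid: 6 out of 16 → fraction 3/8
Expected count = 3/8 × 1024 = 384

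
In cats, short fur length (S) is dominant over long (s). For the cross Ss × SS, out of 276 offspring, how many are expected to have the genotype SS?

Punnett square for Ss × SS:
Offspring genotypes: 2 SS, 2 Ss
Total offspring: 4
Count with target: 2
Probability: 2/4 = 1/2
Expected count = 1/2 × 276 = 138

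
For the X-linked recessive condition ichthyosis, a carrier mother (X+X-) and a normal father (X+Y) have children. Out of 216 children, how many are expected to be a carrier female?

Cross: X+X- × X+Y
Offspring: 1 X+X+, 1 X+Y, 1 X+X-, 1 X-Y
Probability of a carrier female: 1/4
Expected count = 1/4 × 216 = 54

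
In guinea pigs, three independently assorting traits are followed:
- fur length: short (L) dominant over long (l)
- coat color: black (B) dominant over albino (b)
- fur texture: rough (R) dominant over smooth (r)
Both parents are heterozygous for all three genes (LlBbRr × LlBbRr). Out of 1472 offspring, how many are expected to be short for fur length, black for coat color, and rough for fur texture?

Trihybrid cross: LlBbRr × LlBbRr
Each trait segregates independently with a 3:1 phenotypic ratio, so each gene contributes 3/4 (dominant) or 1/4 (recessive).
Target: short (fur length), black (coat color), rough (fur texture)
Probability = product of independent per-trait probabilities
= 3/4 × 3/4 × 3/4 = 27/64
Expected count = 27/64 × 1472 = 621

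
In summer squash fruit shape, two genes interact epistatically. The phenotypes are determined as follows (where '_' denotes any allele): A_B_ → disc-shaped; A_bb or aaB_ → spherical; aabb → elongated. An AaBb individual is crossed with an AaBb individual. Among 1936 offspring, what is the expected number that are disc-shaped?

Cross: AaBb × AaBb — consider each gene separately:
A gene: Aa × Aa → 1 AA, 2 Aa, 1 aa → 3 A_ : 1 aa (out of 4)
B gene: Bb × Bb → 1 BB, 2 Bb, 1 bb → 3 B_ : 1 bb (out of 4)
Genotype classes (out of 4 × 4 = 16): A_B_ = 3×3 = 9; A_bb = 3×1 = 3; aaB_ = 1×3 = 3; aabb = 1×1 = 1
Apply the phenotype rules: A_B_ (9) → disc-shaped; A_bb (3) + aaB_ (3) → spherical; aabb (1) → elongated
Phenotype counts (out of 16): 9 disc-shaped, 6 spherical, 1 elongated
disc-shaped: 9 out of 16 → fraction 9/16
Expected count = 9/16 × 1936 = 1089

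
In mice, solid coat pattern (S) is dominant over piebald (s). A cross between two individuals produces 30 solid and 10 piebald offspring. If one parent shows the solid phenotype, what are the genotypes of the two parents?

Observed offspring: 30 solid, 10 piebald
The observed ratio simplifies to 3:1. Piebald (ss) offspring appear, so each parent must contribute one s allele. The parent stated to show solid carries S, so it is Ss. The other parent is then either Ss or ss: Ss × ss would give a 1:1 split, whereas Ss × Ss gives 3:1 — matching the data. So both parents are heterozygous (Ss × Ss).
Parent genotypes: Ss × Ss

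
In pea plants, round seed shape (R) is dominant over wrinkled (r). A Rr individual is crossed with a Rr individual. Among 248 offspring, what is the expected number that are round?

Punnett square for Rr × Rr:
Offspring genotypes: 1 RR, 2 Rr, 1 rr
round: 3, wrinkled: 1
round: 3 out of 4 → fraction 3/4
Expected count = 3/4 × 248 = 186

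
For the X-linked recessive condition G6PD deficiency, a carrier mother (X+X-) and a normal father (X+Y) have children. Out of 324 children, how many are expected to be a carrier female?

Cross: X+X- × X+Y
Offspring: 1 X+X+, 1 X+Y, 1 X+X-, 1 X-Y
Probability of a carrier female: 1/4
Expected count = 1/4 × 324 = 81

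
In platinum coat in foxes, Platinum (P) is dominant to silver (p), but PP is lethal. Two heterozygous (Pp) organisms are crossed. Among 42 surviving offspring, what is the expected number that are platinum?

Cross: Pp × Pp
Punnett square offspring (before lethality): 1 PP, 2 Pp, 1 pp
The PP genotype is lethal (embryos die); surviving offspring: 2 Pp, 1 pp
platinum: 2 out of 3 → fraction 2/3
Expected count = 2/3 × 42 = 28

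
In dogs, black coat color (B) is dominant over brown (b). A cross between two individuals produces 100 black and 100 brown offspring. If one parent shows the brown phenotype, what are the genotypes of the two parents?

Observed offspring: 100 black, 100 brown
The observed ratio simplifies to 1:1. One parent shows brown, so its genotype must be bb. A 1:1 offspring split requires the other parent to be heterozygous (Bb).
Parent genotypes: bb × Bb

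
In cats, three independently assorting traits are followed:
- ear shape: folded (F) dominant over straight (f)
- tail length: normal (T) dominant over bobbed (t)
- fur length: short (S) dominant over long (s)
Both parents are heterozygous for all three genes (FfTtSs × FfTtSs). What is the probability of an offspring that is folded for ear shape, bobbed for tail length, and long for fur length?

Trihybrid cross: FfTtSs × FfTtSs
Each trait segregates independently with a 3:1 phenotypic ratio, so each gene contributes 3/4 (dominant) or 1/4 (recessive).
Target: folded (ear shape), bobbed (tail length), long (fur length)
Probability = product of independent per-trait probabilities
= 3/4 × 1/4 × 1/4 = 3/64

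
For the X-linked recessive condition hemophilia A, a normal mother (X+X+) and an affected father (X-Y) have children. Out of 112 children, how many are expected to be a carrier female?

Cross: X+X+ × X-Y
Offspring: 2 X+X-, 2 X+Y
Probability of a carrier female: 2/4 = 1/2
Expected count = 1/2 × 112 = 56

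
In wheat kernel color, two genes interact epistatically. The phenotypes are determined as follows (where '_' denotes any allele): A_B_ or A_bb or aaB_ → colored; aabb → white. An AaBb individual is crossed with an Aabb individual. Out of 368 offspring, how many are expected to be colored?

Cross: AaBb × Aabb — consider each gene separately:
A gene: Aa × Aa → 1 AA, 2 Aa, 1 aa → 3 A_ : 1 aa (out of 4)
B gene: Bb × bb → 2 Bb, 2 bb → 2 B_ : 2 bb (out of 4)
Genotype classes (out of 4 × 4 = 16): A_B_ = 3×2 = 6; A_bb = 3×2 = 6; aaB_ = 1×2 = 2; aabb = 1×2 = 2
Apply the phenotype rules: A_B_ (6) + A_bb (6) + aaB_ (2) → colored; aabb (2) → white
Phenotype counts (out of 16): 14 colored, 2 white
colored: 14 out of 16 → fraction 7/8
Expected count = 7/8 × 368 = 322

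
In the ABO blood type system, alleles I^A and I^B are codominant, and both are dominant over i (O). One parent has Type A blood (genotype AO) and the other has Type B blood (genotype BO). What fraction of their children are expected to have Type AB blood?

Cross: AO × BO
Possible offspring genotypes: 1 AB, 1 AO, 1 BO, 1 OO
Blood type counts: 1 Type AB, 1 Type A, 1 Type B, 1 Type O
Probability of Type AB: 1/4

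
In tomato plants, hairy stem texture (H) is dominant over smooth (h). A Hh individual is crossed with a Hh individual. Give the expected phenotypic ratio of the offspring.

Punnett square for Hh × Hh:
Offspring genotypes: 1 HH, 2 Hh, 1 hh
hairy: 3, smooth: 1
Ratio: 3:1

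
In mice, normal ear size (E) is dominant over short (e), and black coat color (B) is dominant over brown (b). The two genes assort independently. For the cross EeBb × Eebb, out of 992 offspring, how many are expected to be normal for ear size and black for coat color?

Dihybrid cross EeBb × Eebb — consider each gene separately:
ear size: Ee × Ee → 1 EE, 2 Ee, 1 ee → 3 E_ : 1 ee (out of 4)
coat color: Bb × bb → 2 Bb, 2 bb → 2 B_ : 2 bb (out of 4)
Looking for: normal (E_) and black (B_)
P(normal) = 3/4, P(black) = 2/4
P(both) = 3/4 × 2/4 = 6/16 = 3/8
Expected count = 3/8 × 992 = 372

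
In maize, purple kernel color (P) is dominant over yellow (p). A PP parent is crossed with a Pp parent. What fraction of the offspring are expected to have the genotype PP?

Punnett square for PP × Pp:
Offspring genotypes: 2 PP, 2 Pp
Total offspring: 4
Count with target: 2
Probability: 2/4 = 1/2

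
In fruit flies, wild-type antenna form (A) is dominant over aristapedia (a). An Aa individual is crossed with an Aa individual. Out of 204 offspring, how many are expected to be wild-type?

Punnett square for Aa × Aa:
Offspring genotypes: 1 AA, 2 Aa, 1 aa
wild-type: 3, aristapedia: 1
wild-type: 3 out of 4 → fraction 3/4
Expected count = 3/4 × 204 = 153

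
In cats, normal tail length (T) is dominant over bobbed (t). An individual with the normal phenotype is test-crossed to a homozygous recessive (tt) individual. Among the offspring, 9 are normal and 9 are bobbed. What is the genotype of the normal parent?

Test cross: ? × tt
Offspring: 9 normal, 9 bobbed — approximately 1:1.
A 1:1 ratio in a test cross indicates the unknown parent is heterozygous (Tt).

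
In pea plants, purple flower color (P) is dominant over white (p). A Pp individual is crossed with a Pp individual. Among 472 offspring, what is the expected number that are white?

Punnett square for Pp × Pp:
Offspring genotypes: 1 PP, 2 Pp, 1 pp
purple: 3, white: 1
white: 1 out of 4 → fraction 1/4
Expected count = 1/4 × 472 = 118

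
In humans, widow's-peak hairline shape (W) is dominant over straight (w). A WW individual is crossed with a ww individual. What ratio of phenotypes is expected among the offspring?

Punnett square for WW × ww:
Offspring genotypes: 4 Ww
widow's-peak: 4, straight: 0
Ratio: all widow's-peak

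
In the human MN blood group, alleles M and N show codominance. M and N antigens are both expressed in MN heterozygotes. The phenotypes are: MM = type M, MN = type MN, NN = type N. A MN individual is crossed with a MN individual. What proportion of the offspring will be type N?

Punnett square for MN × MN:
Offspring genotypes: 1 MM, 2 MN, 1 NN
Phenotype counts: 1 type M, 2 type MN, 1 type N
type N: 1 out of 4
Probability: 1/4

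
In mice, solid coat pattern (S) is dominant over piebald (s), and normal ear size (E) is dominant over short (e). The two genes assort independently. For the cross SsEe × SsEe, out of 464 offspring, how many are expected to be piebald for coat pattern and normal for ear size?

Dihybrid cross SsEe × SsEe — consider each gene separately:
coat pattern: Ss × Ss → 1 SS, 2 Ss, 1 ss → 3 S_ : 1 ss (out of 4)
ear size: Ee × Ee → 1 EE, 2 Ee, 1 ee → 3 E_ : 1 ee (out of 4)
Looking for: piebald (ss) and normal (E_)
P(piebald) = 1/4, P(normal) = 3/4
P(both) = 1/4 × 3/4 = 3/16
Expected count = 3/16 × 464 = 87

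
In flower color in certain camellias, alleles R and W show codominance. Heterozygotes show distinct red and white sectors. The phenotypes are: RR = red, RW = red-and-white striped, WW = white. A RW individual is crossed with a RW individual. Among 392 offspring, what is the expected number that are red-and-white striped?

Punnett square for RW × RW:
Offspring genotypes: 1 RR, 2 RW, 1 WW
Phenotype counts: 1 red, 2 red-and-white striped, 1 white
red-and-white striped: 2 out of 4 → fraction 1/2
Expected count = 1/2 × 392 = 196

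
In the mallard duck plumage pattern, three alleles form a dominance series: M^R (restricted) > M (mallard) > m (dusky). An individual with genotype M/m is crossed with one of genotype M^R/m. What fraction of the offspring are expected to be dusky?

Cross: M/m × M^R/m
Allele dominance: M^R > M > m
Offspring genotypes: 1 M^R/M, 1 M/m, 1 M^R/m, 1 m/m
Phenotype counts: 2 restricted, 1 mallard, 1 dusky
dusky: 1 out of 4
Probability: 1/4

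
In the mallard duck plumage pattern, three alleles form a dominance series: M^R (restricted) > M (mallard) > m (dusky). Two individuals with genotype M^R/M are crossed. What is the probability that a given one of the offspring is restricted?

Cross: M^R/M × M^R/M
Allele dominance: M^R > M > m
Offspring genotypes: 1 M^R/M^R, 2 M^R/M, 1 M/M
Phenotype counts: 3 restricted, 1 mallard
restricted: 3 out of 4
Probability: 3/4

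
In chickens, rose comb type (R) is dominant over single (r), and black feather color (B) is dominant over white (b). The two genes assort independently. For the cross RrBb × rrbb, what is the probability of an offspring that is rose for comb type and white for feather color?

Dihybrid cross RrBb × rrbb — consider each gene separately:
comb type: Rr × rr → 2 Rr, 2 rr → 2 R_ : 2 rr (out of 4)
feather color: Bb × bb → 2 Bb, 2 bb → 2 B_ : 2 bb (out of 4)
Looking for: rose (R_) and white (bb)
P(rose) = 2/4, P(white) = 2/4
P(both) = 2/4 × 2/4 = 4/16 = 1/4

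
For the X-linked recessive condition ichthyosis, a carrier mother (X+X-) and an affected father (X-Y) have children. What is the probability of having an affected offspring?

Cross: X+X- × X-Y
Offspring: 1 X+X-, 1 X+Y, 1 X-X-, 1 X-Y
Probability of an affected offspring: 2/4 = 1/2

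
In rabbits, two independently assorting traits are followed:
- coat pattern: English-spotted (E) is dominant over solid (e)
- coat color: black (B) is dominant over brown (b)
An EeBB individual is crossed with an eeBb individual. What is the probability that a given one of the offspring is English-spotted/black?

Dihybrid cross EeBB × eeBb — consider each gene separately:
coat pattern: Ee × ee → 2 Ee, 2 ee → 2 E_ : 2 ee (out of 4)
coat color: BB × Bb → 2 BB, 2 Bb → 4 B_ (out of 4)
Combine (counts out of 4 × 4 = 16): English-spotted/black (E_B_) = 2×4 = 8; solid/black (eeB_) = 2×4 = 8
Phenotype counts (out of 16): 8 English-spotted/black, 8 solid/black
English-spotted/black: 8 out of 16
Probability: 8/16 = 1/2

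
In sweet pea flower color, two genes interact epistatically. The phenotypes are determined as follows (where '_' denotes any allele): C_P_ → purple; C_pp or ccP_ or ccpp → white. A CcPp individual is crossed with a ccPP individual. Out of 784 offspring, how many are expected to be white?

Cross: CcPp × ccPP — consider each gene separately:
C gene: Cc × cc → 2 Cc, 2 cc → 2 C_ : 2 cc (out of 4)
P gene: Pp × PP → 2 PP, 2 Pp → 4 P_ (out of 4)
Genotype classes (out of 4 × 4 = 16): C_P_ = 2×4 = 8; ccP_ = 2×4 = 8
Apply the phenotype rules: C_P_ (8) → purple; ccP_ (8) → white
Phenotype counts (out of 16): 8 purple, 8 white
white: 8 out of 16 → fraction 1/2
Expected count = 1/2 × 784 = 392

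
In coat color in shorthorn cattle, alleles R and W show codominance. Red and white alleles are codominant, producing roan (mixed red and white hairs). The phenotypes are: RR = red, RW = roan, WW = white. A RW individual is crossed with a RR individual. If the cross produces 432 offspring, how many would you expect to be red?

Punnett square for RW × RR:
Offspring genotypes: 2 RR, 2 RW
Phenotype counts: 2 red, 2 roan
red: 2 out of 4 → fraction 1/2
Expected count = 1/2 × 432 = 216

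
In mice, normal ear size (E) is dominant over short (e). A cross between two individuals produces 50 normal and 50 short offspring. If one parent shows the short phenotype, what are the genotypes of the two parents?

Observed offspring: 50 normal, 50 short
The observed ratio simplifies to 1:1. One parent shows short, so its genotype must be ee. A 1:1 offspring split requires the other parent to be heterozygous (Ee).
Parent genotypes: ee × Ee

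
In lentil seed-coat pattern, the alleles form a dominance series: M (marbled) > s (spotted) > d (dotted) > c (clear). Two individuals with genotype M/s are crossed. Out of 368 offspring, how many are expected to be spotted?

Cross: M/s × M/s
Allele dominance: M > s > d > c
Offspring genotypes: 1 M/M, 2 M/s, 1 s/s
Phenotype counts: 3 marbled, 1 spotted
spotted: 1 out of 4 → fraction 1/4
Expected count = 1/4 × 368 = 92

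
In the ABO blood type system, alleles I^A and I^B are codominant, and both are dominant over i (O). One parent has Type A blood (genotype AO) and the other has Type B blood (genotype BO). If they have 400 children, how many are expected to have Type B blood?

Cross: AO × BO
Possible offspring genotypes: 1 AB, 1 AO, 1 BO, 1 OO
Blood type counts: 1 Type AB, 1 Type A, 1 Type B, 1 Type O
Probability of Type B: 1/4
Expected count = 1/4 × 400 = 100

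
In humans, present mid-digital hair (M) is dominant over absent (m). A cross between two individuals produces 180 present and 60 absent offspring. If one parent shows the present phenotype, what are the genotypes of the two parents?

Observed offspring: 180 present, 60 absent
The observed ratio simplifies to 3:1. Absent (mm) offspring appear, so each parent must contribute one m allele. The parent stated to show present carries M, so it is Mm. The other parent is then either Mm or mm: Mm × mm would give a 1:1 split, whereas Mm × Mm gives 3:1 — matching the data. So both parents are heterozygous (Mm × Mm).
Parent genotypes: Mm × Mm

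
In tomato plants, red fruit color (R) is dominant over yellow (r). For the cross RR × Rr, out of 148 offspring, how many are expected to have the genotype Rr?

Punnett square for RR × Rr:
Offspring genotypes: 2 RR, 2 Rr
Total offspring: 4
Count with target: 2
Probability: 2/4 = 1/2
Expected count = 1/2 × 148 = 74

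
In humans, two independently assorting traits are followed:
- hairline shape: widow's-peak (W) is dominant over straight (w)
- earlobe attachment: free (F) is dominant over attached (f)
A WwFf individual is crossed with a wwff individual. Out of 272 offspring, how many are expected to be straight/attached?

Dihybrid cross WwFf × wwff — consider each gene separately:
hairline shape: Ww × ww → 2 Ww, 2 ww → 2 W_ : 2 ww (out of 4)
earlobe attachment: Ff × ff → 2 Ff, 2 ff → 2 F_ : 2 ff (out of 4)
Combine (counts out of 4 × 4 = 16): widow's-peak/free (W_F_) = 2×2 = 4; widow's-peak/attached (W_ff) = 2×2 = 4; straight/free (wwF_) = 2×2 = 4; straight/attached (wwff) = 2×2 = 4
Phenotype counts (out of 16): 4 widow's-peak/free, 4 widow's-peak/attached, 4 straight/free, 4 straight/attached
straight/attached: 4 out of 16 → fraction 1/4
Expected count = 1/4 × 272 = 68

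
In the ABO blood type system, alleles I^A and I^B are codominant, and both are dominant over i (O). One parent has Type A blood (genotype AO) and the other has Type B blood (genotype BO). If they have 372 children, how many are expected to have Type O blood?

Cross: AO × BO
Possible offspring genotypes: 1 AB, 1 AO, 1 BO, 1 OO
Blood type counts: 1 Type AB, 1 Type A, 1 Type B, 1 Type O
Probability of Type O: 1/4
Expected count = 1/4 × 372 = 93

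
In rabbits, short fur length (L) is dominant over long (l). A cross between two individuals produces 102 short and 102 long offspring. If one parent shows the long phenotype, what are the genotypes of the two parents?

Observed offspring: 102 short, 102 long
The observed ratio simplifies to 1:1. One parent shows long, so its genotype must be ll. A 1:1 offspring split requires the other parent to be heterozygous (Ll).
Parent genotypes: ll × Ll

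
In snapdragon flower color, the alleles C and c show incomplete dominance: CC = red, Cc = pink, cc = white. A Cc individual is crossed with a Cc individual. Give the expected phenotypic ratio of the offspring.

Punnett square for Cc × Cc:
Offspring genotypes: 1 CC, 2 Cc, 1 cc
Phenotype counts: 1 red, 2 pink, 1 white
Ratio: 1 red : 2 pink : 1 white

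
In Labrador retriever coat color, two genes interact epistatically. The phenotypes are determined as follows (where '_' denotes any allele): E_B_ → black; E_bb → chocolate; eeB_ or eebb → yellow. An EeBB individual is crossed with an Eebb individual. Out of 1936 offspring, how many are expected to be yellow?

Cross: EeBB × Eebb — consider each gene separately:
E gene: Ee × Ee → 1 EE, 2 Ee, 1 ee → 3 E_ : 1 ee (out of 4)
B gene: BB × bb → 4 Bb → 4 B_ (out of 4)
Genotype classes (out of 4 × 4 = 16): E_B_ = 3×4 = 12; eeB_ = 1×4 = 4
Apply the phenotype rules: E_B_ (12) → black; eeB_ (4) → yellow
Phenotype counts (out of 16): 12 black, 4 yellow
yellow: 4 out of 16 → fraction 1/4
Expected count = 1/4 × 1936 = 484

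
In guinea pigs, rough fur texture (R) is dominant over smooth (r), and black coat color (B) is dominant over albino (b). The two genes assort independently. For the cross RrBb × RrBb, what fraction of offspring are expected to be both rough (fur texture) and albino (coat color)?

Dihybrid cross RrBb × RrBb — consider each gene separately:
fur texture: Rr × Rr → 1 RR, 2 Rr, 1 rr → 3 R_ : 1 rr (out of 4)
coat color: Bb × Bb → 1 BB, 2 Bb, 1 bb → 3 B_ : 1 bb (out of 4)
Looking for: rough (R_) and albino (bb)
P(rough) = 3/4, P(albino) = 1/4
P(both) = 3/4 × 1/4 = 3/16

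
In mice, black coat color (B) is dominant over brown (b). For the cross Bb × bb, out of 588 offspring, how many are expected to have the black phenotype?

Punnett square for Bb × bb:
Offspring genotypes: 2 Bb, 2 bb
Total offspring: 4
Count with target: 2
Probability: 2/4 = 1/2
Expected count = 1/2 × 588 = 294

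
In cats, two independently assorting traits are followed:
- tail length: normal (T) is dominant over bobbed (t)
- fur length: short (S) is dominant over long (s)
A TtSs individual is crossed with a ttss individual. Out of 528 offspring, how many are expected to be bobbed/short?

Dihybrid cross TtSs × ttss — consider each gene separately:
tail length: Tt × tt → 2 Tt, 2 tt → 2 T_ : 2 tt (out of 4)
fur length: Ss × ss → 2 Ss, 2 ss → 2 S_ : 2 ss (out of 4)
Combine (counts out of 4 × 4 = 16): normal/short (T_S_) = 2×2 = 4; normal/long (T_ss) = 2×2 = 4; bobbed/short (ttS_) = 2×2 = 4; bobbed/long (ttss) = 2×2 = 4
Phenotype counts (out of 16): 4 normal/short, 4 normal/long, 4 bobbed/short, 4 bobbed/long
bobbed/short: 4 out of 16 → fraction 1/4
Expected count = 1/4 × 528 = 132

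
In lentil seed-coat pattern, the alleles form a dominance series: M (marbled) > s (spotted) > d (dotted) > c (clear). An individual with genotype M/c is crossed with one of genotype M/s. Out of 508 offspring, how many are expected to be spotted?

Cross: M/c × M/s
Allele dominance: M > s > d > c
Offspring genotypes: 1 M/M, 1 M/s, 1 M/c, 1 s/c
Phenotype counts: 3 marbled, 1 spotted
spotted: 1 out of 4 → fraction 1/4
Expected count = 1/4 × 508 = 127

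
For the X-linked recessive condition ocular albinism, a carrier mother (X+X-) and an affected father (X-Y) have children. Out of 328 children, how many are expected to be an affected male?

Cross: X+X- × X-Y
Offspring: 1 X+X-, 1 X+Y, 1 X-X-, 1 X-Y
Probability of an affected male: 1/4
Expected count = 1/4 × 328 = 82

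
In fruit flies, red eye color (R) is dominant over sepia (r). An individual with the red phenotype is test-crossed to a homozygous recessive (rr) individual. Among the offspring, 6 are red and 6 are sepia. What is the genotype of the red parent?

Test cross: ? × rr
Offspring: 6 red, 6 sepia — approximately 1:1.
A 1:1 ratio in a test cross indicates the unknown parent is heterozygous (Rr).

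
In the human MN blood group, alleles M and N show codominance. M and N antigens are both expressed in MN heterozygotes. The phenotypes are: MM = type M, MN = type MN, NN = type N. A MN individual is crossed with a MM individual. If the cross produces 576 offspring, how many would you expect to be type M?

Punnett square for MN × MM:
Offspring genotypes: 2 MM, 2 MN
Phenotype counts: 2 type M, 2 type MN
type M: 2 out of 4 → fraction 1/2
Expected count = 1/2 × 576 = 288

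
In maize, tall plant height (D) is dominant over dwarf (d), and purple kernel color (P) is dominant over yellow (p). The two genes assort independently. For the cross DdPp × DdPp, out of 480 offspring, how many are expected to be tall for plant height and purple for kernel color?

Dihybrid cross DdPp × DdPp — consider each gene separately:
plant height: Dd × Dd → 1 DD, 2 Dd, 1 dd → 3 D_ : 1 dd (out of 4)
kernel color: Pp × Pp → 1 PP, 2 Pp, 1 pp → 3 P_ : 1 pp (out of 4)
Looking for: tall (D_) and purple (P_)
P(tall) = 3/4, P(purple) = 3/4
P(both) = 3/4 × 3/4 = 9/16
Expected count = 9/16 × 480 = 270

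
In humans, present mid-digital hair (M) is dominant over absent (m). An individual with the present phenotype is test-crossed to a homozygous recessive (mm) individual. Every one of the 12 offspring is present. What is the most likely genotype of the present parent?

Test cross: ? × mm
All offspring are present.
If the unknown parent were heterozygous (Mm), about half of 12 offspring would be absent; none are. The unknown parent is most likely homozygous dominant (MM).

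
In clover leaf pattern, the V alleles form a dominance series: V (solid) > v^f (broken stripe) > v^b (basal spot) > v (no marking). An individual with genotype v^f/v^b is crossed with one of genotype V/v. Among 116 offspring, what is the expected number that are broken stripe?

Cross: v^f/v^b × V/v
Allele dominance: V > v^f > v^b > v
Offspring genotypes: 1 V/v^f, 1 v^f/v, 1 V/v^b, 1 v^b/v
Phenotype counts: 2 solid, 1 broken stripe, 1 basal spot
broken stripe: 1 out of 4 → fraction 1/4
Expected count = 1/4 × 116 = 29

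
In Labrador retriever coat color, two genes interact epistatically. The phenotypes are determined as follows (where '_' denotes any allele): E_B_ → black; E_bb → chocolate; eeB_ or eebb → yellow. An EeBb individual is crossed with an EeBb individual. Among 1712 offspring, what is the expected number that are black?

Cross: EeBb × EeBb — consider each gene separately:
E gene: Ee × Ee → 1 EE, 2 Ee, 1 ee → 3 E_ : 1 ee (out of 4)
B gene: Bb × Bb → 1 BB, 2 Bb, 1 bb → 3 B_ : 1 bb (out of 4)
Genotype classes (out of 4 × 4 = 16): E_B_ = 3×3 = 9; E_bb = 3×1 = 3; eeB_ = 1×3 = 3; eebb = 1×1 = 1
Apply the phenotype rules: E_B_ (9) → black; E_bb (3) → chocolate; eeB_ (3) + eebb (1) → yellow
Phenotype counts (out of 16): 9 black, 3 chocolate, 4 yellow
black: 9 out of 16 → fraction 9/16
Expected count = 9/16 × 1712 = 963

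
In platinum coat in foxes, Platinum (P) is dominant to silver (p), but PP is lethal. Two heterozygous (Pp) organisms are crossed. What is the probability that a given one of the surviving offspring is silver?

Cross: Pp × Pp
Punnett square offspring (before lethality): 1 PP, 2 Pp, 1 pp
The PP genotype is lethal (embryos die); surviving offspring: 2 Pp, 1 pp
silver: 1 out of 3
Probability: 1/3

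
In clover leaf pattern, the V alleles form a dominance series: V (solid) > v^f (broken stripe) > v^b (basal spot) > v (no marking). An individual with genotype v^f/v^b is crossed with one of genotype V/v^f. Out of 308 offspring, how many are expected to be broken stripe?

Cross: v^f/v^b × V/v^f
Allele dominance: V > v^f > v^b > v
Offspring genotypes: 1 V/v^f, 1 v^f/v^f, 1 V/v^b, 1 v^f/v^b
Phenotype counts: 2 solid, 2 broken stripe
broken stripe: 2 out of 4 → fraction 1/2
Expected count = 1/2 × 308 = 154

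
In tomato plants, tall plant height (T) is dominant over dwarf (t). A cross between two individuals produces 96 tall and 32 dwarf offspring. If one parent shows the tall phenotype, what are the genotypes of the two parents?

Observed offspring: 96 tall, 32 dwarf
The observed ratio simplifies to 3:1. Dwarf (tt) offspring appear, so each parent must contribute one t allele. The parent stated to show tall carries T, so it is Tt. The other parent is then either Tt or tt: Tt × tt would give a 1:1 split, whereas Tt × Tt gives 3:1 — matching the data. So both parents are heterozygous (Tt × Tt).
Parent genotypes: Tt × Tt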